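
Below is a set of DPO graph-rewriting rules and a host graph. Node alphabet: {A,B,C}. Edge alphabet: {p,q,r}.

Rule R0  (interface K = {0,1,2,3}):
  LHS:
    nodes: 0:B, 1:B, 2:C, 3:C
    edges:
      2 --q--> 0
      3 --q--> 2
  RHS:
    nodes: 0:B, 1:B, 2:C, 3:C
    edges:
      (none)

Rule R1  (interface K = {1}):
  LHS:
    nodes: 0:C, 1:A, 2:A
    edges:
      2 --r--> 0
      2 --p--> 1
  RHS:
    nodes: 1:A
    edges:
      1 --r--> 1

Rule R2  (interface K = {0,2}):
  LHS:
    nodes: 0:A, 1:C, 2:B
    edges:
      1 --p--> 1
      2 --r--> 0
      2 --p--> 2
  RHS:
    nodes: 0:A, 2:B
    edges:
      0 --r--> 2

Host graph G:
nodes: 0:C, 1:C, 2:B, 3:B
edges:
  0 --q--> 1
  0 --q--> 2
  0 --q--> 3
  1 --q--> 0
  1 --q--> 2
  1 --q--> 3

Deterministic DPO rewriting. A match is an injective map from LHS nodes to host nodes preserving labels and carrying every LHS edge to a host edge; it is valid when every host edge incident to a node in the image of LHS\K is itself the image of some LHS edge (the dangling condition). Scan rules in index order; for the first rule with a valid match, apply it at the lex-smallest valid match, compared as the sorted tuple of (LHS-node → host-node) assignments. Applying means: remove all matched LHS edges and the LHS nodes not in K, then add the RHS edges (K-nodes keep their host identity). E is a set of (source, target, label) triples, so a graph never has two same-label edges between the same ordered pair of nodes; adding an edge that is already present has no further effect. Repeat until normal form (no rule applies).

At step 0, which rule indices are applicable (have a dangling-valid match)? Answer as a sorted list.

Answer: [R0]

Steps:
R0: 4 valid matches — {0↦2, 1↦3, 2↦0, 3↦1}, {0↦2, 1↦3, 2↦1, 3↦0}, {0↦3, 1↦2, 2↦0, 3↦1} (+1 more)
R1: no valid match — LHS pattern not found
R2: no valid match — LHS pattern not found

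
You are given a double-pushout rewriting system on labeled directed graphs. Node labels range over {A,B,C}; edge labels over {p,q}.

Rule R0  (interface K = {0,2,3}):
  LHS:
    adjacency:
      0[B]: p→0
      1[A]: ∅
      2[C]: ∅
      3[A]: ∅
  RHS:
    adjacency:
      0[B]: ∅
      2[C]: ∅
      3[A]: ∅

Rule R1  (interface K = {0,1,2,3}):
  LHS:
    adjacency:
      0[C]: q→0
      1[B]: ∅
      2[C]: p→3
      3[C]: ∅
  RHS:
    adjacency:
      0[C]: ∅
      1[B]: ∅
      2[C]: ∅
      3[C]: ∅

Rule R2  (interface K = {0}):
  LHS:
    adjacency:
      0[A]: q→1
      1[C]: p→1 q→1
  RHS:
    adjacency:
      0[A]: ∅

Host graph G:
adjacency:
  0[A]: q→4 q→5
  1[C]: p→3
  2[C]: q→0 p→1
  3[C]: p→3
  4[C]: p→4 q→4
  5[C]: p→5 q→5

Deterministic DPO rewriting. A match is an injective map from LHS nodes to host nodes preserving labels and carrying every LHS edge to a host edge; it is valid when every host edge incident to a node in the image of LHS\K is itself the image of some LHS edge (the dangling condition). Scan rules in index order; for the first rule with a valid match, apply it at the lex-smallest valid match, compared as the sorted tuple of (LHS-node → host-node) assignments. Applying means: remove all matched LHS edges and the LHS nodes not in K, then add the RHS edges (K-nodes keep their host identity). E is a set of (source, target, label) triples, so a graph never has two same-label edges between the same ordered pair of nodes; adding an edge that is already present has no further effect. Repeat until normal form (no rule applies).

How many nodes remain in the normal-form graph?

[0] host  ⇒  6 nodes, 10 edges  {0-q->4 0-q->5 1-p->3 2-q->0 2-p->1 3-p->3 4-p->4 4-q->4 5-p->5 5-q->5}
[1] R2 @ {0↦0, 1↦4}  ⇒  5 nodes, 7 edges  {0-q->5 1-p->3 2-q->0 2-p->1 3-p->3 5-p->5 5-q->5}
[2] R2 @ {0↦0, 1↦5}  ⇒  4 nodes, 4 edges  {1-p->3 2-q->0 2-p->1 3-p->3}
halt: no rule applies after step 2
NF nodes: {0:A, 1:C, 2:C, 3:C}

Answer: 4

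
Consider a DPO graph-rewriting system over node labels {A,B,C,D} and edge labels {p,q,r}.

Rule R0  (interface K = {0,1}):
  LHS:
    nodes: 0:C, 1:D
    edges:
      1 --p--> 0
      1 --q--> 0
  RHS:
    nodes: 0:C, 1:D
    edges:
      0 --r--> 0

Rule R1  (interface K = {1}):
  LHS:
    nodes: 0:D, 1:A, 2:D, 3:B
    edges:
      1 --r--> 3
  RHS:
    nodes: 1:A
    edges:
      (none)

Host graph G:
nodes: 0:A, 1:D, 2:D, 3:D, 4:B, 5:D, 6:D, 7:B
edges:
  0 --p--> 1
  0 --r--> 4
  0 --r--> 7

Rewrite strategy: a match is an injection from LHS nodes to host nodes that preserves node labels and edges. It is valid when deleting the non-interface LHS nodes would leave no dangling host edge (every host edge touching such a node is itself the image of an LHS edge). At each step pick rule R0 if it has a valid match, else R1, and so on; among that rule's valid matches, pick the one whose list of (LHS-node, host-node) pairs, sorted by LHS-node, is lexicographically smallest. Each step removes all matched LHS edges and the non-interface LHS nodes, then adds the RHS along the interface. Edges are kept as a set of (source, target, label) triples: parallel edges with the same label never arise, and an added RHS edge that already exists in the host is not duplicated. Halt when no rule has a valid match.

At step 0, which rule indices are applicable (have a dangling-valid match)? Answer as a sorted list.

Answer: [R1]

Rewrite trace:
R0: no valid match — LHS pattern not found
R1: 24 valid matches — {0↦2, 1↦0, 2↦3, 3↦4}, {0↦2, 1↦0, 2↦3, 3↦7}, {0↦2, 1↦0, 2↦5, 3↦4} (+21 more)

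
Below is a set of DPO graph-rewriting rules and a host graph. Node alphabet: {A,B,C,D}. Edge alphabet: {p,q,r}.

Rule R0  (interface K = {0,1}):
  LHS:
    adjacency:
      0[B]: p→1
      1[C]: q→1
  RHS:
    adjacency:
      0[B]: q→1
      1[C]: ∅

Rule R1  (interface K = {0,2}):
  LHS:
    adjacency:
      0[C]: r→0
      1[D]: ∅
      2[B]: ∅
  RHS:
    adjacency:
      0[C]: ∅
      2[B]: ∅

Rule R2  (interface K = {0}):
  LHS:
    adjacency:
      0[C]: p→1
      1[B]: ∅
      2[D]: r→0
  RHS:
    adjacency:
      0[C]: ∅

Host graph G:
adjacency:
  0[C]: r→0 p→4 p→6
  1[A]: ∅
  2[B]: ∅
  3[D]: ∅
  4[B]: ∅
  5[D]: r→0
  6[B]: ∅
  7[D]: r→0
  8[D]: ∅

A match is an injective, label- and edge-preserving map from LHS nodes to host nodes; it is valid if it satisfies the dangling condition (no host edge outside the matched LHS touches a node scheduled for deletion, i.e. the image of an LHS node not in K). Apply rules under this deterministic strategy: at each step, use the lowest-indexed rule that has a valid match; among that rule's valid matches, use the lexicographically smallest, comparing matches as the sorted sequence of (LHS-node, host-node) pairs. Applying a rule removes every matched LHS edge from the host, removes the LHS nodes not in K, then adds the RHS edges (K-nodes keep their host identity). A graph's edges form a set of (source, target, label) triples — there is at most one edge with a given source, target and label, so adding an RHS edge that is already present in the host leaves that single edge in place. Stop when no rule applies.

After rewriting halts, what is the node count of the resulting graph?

[0] host  ⇒  9 nodes, 5 edges  {0-r->0 0-p->4 0-p->6 5-r->0 7-r->0}
[1] R1 @ {0↦0, 1↦3, 2↦2}  ⇒  8 nodes, 4 edges  {0-p->4 0-p->6 5-r->0 7-r->0}
[2] R2 @ {0↦0, 1↦4, 2↦5}  ⇒  6 nodes, 2 edges  {0-p->6 7-r->0}
[3] R2 @ {0↦0, 1↦6, 2↦7}  ⇒  4 nodes, 0 edges  {∅}
normal form: no rule applies after step 3
NF nodes: {0:C, 1:A, 2:B, 8:D}

Answer: 4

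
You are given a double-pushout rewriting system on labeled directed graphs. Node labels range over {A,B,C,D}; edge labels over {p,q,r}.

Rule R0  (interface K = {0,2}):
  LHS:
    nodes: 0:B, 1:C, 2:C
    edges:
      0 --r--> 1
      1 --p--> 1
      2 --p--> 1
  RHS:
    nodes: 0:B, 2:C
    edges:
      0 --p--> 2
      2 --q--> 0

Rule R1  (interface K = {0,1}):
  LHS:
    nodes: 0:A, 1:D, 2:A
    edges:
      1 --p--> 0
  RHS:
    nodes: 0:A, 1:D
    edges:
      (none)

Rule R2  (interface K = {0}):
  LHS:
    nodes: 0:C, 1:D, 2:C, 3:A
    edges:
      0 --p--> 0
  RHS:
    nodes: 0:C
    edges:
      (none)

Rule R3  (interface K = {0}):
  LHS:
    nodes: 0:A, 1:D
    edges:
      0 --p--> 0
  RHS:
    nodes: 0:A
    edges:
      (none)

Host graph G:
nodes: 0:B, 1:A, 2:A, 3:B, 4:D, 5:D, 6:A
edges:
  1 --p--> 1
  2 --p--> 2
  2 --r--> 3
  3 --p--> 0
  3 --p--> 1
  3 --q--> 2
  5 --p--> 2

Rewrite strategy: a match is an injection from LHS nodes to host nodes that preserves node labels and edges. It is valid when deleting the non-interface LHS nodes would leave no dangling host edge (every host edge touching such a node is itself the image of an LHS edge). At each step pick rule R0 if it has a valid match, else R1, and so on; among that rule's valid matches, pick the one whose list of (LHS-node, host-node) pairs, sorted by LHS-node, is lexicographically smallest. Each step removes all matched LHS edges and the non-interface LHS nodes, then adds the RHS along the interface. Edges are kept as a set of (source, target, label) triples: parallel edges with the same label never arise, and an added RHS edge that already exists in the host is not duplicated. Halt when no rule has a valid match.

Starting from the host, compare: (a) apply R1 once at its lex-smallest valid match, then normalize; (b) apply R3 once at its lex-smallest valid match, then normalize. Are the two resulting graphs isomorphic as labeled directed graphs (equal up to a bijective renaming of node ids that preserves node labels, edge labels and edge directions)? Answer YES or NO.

branch R1-first: apply at {0↦2, 1↦5, 2↦6} → |E|=6, then 2 more step(s) → NF |V|=4 |E|=4 V={0:B, 1:A, 2:A, 3:B} E=2-r->3 3-p->0 3-p->1 3-q->2
branch R3-first: apply at {0↦1, 1↦4} → |E|=6, then 2 more step(s) → NF |V|=4 |E|=4 V={0:B, 1:A, 2:A, 3:B} E=2-r->3 3-p->0 3-p->1 3-q->2
graphs isomorphic (equal up to label-preserving node renaming)

Answer: YES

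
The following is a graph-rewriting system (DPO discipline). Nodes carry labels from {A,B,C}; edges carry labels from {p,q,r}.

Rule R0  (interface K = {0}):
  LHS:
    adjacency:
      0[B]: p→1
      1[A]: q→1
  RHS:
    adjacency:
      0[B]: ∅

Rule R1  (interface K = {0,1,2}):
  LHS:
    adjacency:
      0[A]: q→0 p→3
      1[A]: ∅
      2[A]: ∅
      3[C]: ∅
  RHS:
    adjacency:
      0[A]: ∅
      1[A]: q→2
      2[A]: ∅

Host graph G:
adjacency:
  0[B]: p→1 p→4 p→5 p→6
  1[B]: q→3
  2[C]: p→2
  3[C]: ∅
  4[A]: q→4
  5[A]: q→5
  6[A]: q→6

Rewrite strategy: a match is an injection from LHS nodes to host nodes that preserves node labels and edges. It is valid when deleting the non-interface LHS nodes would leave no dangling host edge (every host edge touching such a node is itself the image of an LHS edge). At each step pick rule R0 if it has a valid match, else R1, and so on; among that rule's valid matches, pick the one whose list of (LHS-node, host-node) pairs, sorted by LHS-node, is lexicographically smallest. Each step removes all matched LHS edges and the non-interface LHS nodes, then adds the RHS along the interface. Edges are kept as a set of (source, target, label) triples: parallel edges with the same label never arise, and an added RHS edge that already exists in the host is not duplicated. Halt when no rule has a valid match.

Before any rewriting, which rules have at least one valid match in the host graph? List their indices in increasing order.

R0: 3 valid matches — {0↦0, 1↦4}, {0↦0, 1↦5}, {0↦0, 1↦6}
R1: no valid match — LHS pattern not found

Answer: [R0]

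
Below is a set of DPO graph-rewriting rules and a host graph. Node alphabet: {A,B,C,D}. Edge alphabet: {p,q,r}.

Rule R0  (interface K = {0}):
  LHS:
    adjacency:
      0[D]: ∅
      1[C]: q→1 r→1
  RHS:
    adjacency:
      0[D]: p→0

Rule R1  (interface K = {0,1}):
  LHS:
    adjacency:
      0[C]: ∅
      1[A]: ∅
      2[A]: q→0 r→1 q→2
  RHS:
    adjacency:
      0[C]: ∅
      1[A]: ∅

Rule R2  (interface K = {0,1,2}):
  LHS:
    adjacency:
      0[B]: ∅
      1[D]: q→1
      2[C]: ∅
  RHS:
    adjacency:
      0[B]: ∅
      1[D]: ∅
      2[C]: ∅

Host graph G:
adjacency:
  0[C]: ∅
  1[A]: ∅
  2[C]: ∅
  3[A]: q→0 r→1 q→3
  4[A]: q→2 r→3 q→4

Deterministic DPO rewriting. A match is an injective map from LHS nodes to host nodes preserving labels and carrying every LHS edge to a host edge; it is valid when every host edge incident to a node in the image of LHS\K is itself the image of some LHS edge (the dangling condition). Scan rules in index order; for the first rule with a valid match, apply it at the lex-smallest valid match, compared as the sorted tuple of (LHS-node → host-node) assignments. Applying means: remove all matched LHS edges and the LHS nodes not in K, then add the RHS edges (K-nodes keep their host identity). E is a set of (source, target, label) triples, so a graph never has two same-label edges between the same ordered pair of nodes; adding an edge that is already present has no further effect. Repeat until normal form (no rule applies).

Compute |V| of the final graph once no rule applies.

Answer: 3

Derivation:
[0] host  ⇒  5 nodes, 6 edges  {3-q->0 3-r->1 3-q->3 4-q->2 4-r->3 4-q->4}
[1] R1 @ {0↦2, 1↦3, 2↦4}  ⇒  4 nodes, 3 edges  {3-q->0 3-r->1 3-q->3}
[2] R1 @ {0↦0, 1↦1, 2↦3}  ⇒  3 nodes, 0 edges  {∅}
normal form: no rule applies after step 2
NF nodes: {0:C, 1:A, 2:C}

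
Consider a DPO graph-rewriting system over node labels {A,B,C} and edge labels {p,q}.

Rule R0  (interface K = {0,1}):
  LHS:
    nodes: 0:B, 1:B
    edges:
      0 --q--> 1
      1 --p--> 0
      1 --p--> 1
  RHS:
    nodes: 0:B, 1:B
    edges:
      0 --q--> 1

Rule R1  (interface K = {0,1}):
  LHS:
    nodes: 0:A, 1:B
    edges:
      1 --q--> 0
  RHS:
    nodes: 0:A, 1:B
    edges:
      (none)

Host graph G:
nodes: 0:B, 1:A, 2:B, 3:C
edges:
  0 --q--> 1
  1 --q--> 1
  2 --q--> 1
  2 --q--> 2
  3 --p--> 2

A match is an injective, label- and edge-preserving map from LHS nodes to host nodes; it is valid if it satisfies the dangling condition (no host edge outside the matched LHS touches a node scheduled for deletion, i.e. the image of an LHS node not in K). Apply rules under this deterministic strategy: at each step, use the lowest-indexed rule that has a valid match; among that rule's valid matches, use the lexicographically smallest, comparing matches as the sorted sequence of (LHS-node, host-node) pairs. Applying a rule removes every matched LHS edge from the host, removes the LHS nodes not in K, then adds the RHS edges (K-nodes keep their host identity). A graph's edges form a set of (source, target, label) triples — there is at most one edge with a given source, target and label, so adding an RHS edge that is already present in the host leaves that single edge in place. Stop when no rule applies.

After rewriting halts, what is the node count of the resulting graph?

Answer: 4

Derivation:
start.  V:4 E:5  edges: 0-q->1 1-q->1 2-q->1 2-q->2 3-p->2
1. fire R1 via {0↦1, 1↦0}  →  V:4 E:4  edges: 1-q->1 2-q->1 2-q->2 3-p->2
2. fire R1 via {0↦1, 1↦2}  →  V:4 E:3  edges: 1-q->1 2-q->2 3-p->2
halt: no rule applies after step 2
NF nodes: {0:B, 1:A, 2:B, 3:C}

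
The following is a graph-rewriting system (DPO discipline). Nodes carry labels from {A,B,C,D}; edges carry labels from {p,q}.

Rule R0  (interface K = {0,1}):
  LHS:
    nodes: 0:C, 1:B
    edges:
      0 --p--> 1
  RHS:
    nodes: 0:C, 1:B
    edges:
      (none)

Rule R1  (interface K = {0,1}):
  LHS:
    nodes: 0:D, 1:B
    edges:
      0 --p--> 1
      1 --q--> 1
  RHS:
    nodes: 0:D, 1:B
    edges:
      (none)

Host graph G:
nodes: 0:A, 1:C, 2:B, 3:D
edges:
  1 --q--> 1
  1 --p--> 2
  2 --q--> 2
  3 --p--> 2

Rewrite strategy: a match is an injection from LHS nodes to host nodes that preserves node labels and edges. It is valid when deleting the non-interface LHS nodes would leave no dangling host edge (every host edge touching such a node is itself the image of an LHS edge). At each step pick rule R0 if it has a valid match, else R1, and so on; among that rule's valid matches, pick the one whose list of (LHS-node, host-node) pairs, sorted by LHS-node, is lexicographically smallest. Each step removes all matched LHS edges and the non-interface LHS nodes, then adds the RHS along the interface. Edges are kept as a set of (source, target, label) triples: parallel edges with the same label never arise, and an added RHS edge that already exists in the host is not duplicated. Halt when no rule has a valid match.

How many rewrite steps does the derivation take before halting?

Answer: 2

Rewrite trace:
[0] host  ⇒  4 nodes, 4 edges  {1-q->1 1-p->2 2-q->2 3-p->2}
[1] R0 @ {0↦1, 1↦2}  ⇒  4 nodes, 3 edges  {1-q->1 2-q->2 3-p->2}
[2] R1 @ {0↦3, 1↦2}  ⇒  4 nodes, 1 edges  {1-q->1}
final graph: no rule applies after step 2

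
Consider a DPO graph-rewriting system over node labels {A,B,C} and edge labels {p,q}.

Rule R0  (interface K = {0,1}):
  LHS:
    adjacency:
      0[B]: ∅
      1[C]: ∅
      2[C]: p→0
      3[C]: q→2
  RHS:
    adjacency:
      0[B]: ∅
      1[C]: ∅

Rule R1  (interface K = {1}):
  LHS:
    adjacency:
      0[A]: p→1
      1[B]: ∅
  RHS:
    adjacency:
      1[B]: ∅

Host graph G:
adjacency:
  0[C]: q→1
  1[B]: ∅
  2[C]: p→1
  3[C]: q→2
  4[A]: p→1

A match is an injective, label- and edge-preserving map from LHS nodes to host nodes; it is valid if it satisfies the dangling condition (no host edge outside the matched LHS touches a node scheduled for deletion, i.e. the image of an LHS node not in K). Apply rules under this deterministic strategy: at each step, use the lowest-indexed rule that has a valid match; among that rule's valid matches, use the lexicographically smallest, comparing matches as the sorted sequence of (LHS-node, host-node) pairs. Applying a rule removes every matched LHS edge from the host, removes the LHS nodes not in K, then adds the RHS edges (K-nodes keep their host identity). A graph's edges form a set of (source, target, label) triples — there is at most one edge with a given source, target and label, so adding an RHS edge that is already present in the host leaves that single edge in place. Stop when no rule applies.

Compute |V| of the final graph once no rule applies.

Answer: 2

Steps:
initial: |V|=5 |E|=4  E = 0-q->1 2-p->1 3-q->2 4-p->1
step 1: apply R0 at {0↦1, 1↦0, 2↦2, 3↦3}  → |V|=3 |E|=2  E = 0-q->1 4-p->1
step 2: apply R1 at {0↦4, 1↦1}  → |V|=2 |E|=1  E = 0-q->1
halt: no rule applies after step 2
NF nodes: {0:C, 1:B}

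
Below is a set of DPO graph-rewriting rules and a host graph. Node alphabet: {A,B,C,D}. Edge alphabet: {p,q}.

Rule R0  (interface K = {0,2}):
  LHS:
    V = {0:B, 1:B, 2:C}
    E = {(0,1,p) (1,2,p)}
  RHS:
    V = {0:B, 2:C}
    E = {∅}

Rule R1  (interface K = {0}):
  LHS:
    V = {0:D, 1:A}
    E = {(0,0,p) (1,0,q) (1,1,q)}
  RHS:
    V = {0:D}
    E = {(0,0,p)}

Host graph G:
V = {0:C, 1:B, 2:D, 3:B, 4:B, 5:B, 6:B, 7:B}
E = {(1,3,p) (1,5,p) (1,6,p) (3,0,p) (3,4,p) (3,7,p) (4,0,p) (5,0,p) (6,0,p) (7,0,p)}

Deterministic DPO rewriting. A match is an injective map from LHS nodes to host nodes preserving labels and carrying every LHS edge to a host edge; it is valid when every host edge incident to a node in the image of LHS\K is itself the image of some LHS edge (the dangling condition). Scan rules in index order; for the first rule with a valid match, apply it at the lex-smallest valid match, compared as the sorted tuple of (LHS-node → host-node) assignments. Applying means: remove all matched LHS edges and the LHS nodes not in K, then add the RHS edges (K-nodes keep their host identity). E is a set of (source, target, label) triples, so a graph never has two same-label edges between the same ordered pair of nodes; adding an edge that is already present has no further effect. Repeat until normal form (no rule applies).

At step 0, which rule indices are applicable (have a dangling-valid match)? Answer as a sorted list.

R0: 4 valid matches — {0↦1, 1↦5, 2↦0}, {0↦1, 1↦6, 2↦0}, {0↦3, 1↦4, 2↦0} (+1 more)
R1: no valid match — LHS pattern not found

Answer: [R0]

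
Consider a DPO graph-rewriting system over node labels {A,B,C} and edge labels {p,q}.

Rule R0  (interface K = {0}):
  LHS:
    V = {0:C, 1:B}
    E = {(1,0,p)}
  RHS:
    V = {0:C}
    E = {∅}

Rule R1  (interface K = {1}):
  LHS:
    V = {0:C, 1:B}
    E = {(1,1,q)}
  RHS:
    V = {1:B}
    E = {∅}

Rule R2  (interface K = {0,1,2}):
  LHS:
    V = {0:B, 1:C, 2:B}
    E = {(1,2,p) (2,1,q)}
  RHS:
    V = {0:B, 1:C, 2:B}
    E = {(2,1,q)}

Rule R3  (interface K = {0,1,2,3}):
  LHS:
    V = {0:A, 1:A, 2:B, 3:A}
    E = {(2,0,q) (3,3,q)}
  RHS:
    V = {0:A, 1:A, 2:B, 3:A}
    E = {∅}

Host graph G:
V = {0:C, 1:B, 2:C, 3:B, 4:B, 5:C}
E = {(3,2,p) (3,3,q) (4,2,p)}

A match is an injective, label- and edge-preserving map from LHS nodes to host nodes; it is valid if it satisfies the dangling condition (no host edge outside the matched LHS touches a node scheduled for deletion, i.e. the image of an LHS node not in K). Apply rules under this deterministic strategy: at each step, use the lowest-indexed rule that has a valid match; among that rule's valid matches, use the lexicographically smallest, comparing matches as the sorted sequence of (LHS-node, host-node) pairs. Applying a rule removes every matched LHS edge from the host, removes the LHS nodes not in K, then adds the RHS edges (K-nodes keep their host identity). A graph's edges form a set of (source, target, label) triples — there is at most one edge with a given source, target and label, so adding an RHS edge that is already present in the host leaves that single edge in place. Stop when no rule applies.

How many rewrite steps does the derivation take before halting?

Answer: 3

Steps:
start.  V:6 E:3  edges: 3-p->2 3-q->3 4-p->2
1. fire R0 via {0↦2, 1↦4}  →  V:5 E:2  edges: 3-p->2 3-q->3
2. fire R1 via {0↦0, 1↦3}  →  V:4 E:1  edges: 3-p->2
3. fire R0 via {0↦2, 1↦3}  →  V:3 E:0  edges: ∅
normal form: no rule applies after step 3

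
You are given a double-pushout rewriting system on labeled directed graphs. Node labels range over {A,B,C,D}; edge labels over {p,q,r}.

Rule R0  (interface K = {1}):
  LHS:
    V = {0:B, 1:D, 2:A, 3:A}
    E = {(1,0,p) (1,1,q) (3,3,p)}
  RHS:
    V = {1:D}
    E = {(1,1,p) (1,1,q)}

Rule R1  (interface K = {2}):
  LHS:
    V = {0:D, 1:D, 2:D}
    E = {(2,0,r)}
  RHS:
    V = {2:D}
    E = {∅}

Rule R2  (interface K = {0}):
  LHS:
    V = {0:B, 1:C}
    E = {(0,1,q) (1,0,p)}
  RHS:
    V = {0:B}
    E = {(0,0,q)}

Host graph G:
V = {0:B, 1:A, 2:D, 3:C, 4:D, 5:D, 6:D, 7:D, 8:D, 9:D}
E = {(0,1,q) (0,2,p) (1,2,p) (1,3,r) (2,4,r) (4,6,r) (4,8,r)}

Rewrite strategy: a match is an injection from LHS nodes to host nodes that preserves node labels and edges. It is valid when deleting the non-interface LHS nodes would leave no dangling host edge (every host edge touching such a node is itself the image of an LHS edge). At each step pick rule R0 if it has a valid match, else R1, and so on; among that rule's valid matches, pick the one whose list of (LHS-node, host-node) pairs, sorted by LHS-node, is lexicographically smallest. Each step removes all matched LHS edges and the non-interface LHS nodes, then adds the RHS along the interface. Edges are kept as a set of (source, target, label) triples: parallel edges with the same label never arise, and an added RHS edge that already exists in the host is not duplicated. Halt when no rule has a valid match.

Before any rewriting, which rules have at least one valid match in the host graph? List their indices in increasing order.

R0: no valid match — LHS pattern not found
R1: 6 valid matches — {0↦6, 1↦5, 2↦4}, {0↦6, 1↦7, 2↦4}, {0↦6, 1↦9, 2↦4} (+3 more)
R2: no valid match — LHS pattern not found

Answer: [R1]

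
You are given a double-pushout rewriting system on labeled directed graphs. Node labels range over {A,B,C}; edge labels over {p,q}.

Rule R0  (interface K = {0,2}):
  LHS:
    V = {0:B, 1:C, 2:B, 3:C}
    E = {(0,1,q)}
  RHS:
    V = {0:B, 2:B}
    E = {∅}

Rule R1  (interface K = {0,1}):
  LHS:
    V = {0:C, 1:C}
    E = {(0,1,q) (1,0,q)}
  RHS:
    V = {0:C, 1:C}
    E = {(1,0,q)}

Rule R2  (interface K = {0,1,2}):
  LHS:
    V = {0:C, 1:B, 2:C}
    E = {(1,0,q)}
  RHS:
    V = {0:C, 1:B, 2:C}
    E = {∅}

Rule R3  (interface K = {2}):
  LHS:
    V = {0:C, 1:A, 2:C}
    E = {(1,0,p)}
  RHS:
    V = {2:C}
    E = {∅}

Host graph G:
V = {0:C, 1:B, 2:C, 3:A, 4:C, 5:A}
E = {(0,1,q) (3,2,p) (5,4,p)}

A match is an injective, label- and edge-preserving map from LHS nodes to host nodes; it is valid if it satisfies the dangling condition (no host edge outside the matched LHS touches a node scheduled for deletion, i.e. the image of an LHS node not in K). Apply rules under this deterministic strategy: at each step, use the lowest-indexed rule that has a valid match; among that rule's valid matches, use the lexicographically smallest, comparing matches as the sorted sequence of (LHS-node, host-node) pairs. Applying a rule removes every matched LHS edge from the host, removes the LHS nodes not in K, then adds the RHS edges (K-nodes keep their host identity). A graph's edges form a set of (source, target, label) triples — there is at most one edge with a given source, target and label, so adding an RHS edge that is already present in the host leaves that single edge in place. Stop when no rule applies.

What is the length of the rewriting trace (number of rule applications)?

Answer: 2

Rewrite trace:
initial: |V|=6 |E|=3  E = 0-q->1 3-p->2 5-p->4
step 1: apply R3 at {0↦2, 1↦3, 2↦0}  → |V|=4 |E|=2  E = 0-q->1 5-p->4
step 2: apply R3 at {0↦4, 1↦5, 2↦0}  → |V|=2 |E|=1  E = 0-q->1
halt: no rule applies after step 2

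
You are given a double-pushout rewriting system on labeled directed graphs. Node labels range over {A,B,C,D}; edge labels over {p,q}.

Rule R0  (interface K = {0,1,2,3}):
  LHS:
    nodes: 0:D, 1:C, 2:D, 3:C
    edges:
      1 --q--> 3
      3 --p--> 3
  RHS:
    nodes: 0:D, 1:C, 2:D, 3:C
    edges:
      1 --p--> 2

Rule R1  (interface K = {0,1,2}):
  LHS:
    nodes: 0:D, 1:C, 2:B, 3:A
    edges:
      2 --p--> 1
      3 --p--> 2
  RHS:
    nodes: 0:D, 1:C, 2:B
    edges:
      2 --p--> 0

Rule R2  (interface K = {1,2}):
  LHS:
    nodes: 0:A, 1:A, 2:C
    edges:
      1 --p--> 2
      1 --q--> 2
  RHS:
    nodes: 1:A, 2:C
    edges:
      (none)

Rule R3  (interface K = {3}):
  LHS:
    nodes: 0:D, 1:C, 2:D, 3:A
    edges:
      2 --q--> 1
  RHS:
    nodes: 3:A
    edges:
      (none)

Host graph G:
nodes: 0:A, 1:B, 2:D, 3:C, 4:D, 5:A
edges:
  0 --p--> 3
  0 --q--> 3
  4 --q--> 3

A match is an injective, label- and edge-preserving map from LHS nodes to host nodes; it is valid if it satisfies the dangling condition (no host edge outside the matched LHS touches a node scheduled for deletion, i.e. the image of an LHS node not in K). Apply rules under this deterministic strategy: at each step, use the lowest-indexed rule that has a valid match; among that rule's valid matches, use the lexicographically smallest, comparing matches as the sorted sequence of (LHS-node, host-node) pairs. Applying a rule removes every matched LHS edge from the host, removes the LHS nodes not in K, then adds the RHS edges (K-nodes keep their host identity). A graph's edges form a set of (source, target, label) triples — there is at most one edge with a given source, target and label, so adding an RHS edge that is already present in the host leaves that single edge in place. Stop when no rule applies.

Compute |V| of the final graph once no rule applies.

[0] host  ⇒  6 nodes, 3 edges  {0-p->3 0-q->3 4-q->3}
[1] R2 @ {0↦5, 1↦0, 2↦3}  ⇒  5 nodes, 1 edges  {4-q->3}
[2] R3 @ {0↦2, 1↦3, 2↦4, 3↦0}  ⇒  2 nodes, 0 edges  {∅}
halt: no rule applies after step 2
NF nodes: {0:A, 1:B}

Answer: 2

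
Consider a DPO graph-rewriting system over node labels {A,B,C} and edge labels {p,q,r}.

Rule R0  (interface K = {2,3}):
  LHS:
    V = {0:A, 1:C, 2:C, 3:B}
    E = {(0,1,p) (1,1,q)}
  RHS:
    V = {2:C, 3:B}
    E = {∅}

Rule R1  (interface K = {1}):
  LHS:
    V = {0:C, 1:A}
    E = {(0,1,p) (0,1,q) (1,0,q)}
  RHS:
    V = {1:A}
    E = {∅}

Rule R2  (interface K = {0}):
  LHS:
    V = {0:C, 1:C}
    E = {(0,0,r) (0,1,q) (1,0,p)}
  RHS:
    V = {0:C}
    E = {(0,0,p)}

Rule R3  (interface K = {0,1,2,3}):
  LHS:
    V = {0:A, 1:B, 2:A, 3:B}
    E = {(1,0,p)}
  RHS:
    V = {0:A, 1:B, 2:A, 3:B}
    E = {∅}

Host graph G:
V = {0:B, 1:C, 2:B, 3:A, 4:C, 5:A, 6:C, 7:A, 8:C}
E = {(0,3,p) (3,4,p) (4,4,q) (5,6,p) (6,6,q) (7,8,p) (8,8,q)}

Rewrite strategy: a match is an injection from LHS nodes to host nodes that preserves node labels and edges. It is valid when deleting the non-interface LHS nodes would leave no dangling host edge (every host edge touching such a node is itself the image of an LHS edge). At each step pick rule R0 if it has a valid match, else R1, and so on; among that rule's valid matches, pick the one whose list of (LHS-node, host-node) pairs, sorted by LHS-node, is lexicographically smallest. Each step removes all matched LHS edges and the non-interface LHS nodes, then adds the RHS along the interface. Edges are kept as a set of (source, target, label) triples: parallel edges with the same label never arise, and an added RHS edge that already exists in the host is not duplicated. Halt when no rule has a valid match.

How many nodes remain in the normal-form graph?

[0] host  ⇒  9 nodes, 7 edges  {0-p->3 3-p->4 4-q->4 5-p->6 6-q->6 7-p->8 8-q->8}
[1] R0 @ {0↦5, 1↦6, 2↦1, 3↦0}  ⇒  7 nodes, 5 edges  {0-p->3 3-p->4 4-q->4 7-p->8 8-q->8}
[2] R0 @ {0↦7, 1↦8, 2↦1, 3↦0}  ⇒  5 nodes, 3 edges  {0-p->3 3-p->4 4-q->4}
halt: no rule applies after step 2
NF nodes: {0:B, 1:C, 2:B, 3:A, 4:C}

Answer: 5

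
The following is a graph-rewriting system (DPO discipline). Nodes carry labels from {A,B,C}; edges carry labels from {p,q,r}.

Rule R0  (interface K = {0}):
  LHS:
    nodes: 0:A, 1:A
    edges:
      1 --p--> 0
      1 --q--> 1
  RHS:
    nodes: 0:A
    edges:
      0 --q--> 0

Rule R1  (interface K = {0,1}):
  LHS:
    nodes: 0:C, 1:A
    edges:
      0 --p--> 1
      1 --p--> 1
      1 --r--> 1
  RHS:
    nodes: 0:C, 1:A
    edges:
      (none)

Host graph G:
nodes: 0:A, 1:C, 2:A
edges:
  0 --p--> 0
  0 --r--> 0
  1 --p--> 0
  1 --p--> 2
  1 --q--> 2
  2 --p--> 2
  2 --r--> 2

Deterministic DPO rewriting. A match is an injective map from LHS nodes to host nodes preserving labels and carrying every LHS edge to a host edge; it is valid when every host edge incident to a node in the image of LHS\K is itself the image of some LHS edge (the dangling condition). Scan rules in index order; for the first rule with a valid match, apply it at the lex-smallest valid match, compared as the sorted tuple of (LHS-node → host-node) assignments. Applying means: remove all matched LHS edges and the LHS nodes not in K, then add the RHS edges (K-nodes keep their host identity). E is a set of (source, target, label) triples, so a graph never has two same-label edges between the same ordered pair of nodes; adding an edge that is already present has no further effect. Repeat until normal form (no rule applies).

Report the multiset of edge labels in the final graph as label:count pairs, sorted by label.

Answer: q:1

Rewrite trace:
[0] host  ⇒  3 nodes, 7 edges  {0-p->0 0-r->0 1-p->0 1-p->2 1-q->2 2-p->2 2-r->2}
[1] R1 @ {0↦1, 1↦0}  ⇒  3 nodes, 4 edges  {1-p->2 1-q->2 2-p->2 2-r->2}
[2] R1 @ {0↦1, 1↦2}  ⇒  3 nodes, 1 edges  {1-q->2}
final graph: no rule applies after step 2
NF edges: [(1, 2, 'q')]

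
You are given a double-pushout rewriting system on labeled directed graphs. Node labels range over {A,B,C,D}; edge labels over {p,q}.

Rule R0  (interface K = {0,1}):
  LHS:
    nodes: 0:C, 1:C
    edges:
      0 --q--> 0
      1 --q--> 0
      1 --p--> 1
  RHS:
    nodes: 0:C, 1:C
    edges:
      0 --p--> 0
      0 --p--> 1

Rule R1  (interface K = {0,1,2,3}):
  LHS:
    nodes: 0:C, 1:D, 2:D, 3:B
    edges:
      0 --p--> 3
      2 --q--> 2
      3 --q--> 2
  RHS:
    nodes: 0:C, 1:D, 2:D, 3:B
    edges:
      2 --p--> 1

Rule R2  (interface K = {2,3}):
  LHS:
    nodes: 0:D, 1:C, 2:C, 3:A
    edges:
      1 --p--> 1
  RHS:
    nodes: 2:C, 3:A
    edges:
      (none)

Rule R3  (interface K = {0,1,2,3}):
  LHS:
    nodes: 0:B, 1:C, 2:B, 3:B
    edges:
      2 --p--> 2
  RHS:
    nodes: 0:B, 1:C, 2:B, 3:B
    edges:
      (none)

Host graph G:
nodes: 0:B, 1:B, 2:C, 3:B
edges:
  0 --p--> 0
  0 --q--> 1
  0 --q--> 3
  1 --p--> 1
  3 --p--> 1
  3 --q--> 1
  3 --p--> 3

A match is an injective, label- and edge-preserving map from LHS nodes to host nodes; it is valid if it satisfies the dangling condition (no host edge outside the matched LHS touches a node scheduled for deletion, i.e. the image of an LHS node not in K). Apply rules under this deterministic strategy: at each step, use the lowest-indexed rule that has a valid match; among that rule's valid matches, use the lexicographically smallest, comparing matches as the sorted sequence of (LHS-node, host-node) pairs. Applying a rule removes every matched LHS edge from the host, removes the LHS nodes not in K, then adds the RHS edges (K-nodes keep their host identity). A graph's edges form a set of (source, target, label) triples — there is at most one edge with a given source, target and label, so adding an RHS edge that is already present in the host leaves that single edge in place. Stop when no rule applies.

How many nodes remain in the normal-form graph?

Answer: 4

Derivation:
initial: |V|=4 |E|=7  E = 0-p->0 0-q->1 0-q->3 1-p->1 3-p->1 3-q->1 3-p->3
step 1: apply R3 at {0↦0, 1↦2, 2↦1, 3↦3}  → |V|=4 |E|=6  E = 0-p->0 0-q->1 0-q->3 3-p->1 3-q->1 3-p->3
step 2: apply R3 at {0↦0, 1↦2, 2↦3, 3↦1}  → |V|=4 |E|=5  E = 0-p->0 0-q->1 0-q->3 3-p->1 3-q->1
step 3: apply R3 at {0↦1, 1↦2, 2↦0, 3↦3}  → |V|=4 |E|=4  E = 0-q->1 0-q->3 3-p->1 3-q->1
final graph: no rule applies after step 3
NF nodes: {0:B, 1:B, 2:C, 3:B}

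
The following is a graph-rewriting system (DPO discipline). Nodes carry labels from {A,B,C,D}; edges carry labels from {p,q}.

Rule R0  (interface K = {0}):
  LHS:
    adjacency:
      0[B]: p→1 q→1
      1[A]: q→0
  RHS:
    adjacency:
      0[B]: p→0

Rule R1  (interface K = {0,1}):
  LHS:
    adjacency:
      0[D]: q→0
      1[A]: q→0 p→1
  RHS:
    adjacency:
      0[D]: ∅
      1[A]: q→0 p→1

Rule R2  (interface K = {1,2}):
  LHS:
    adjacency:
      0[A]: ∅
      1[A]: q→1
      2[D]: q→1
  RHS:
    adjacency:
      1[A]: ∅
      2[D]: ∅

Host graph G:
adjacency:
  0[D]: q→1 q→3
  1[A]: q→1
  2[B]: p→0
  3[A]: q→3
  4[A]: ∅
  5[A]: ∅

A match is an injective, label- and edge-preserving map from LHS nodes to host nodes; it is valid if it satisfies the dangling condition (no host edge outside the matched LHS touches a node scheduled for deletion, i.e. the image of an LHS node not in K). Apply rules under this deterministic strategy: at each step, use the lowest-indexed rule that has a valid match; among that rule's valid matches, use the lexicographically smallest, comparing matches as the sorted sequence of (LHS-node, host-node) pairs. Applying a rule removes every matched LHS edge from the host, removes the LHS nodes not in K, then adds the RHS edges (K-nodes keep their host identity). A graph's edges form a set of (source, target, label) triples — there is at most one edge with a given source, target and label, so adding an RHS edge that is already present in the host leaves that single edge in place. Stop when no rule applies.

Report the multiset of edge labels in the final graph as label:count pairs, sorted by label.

Answer: p:1

Derivation:
initial: |V|=6 |E|=5  E = 0-q->1 0-q->3 1-q->1 2-p->0 3-q->3
step 1: apply R2 at {0↦4, 1↦1, 2↦0}  → |V|=5 |E|=3  E = 0-q->3 2-p->0 3-q->3
step 2: apply R2 at {0↦1, 1↦3, 2↦0}  → |V|=4 |E|=1  E = 2-p->0
normal form: no rule applies after step 2
NF edges: [(2, 0, 'p')]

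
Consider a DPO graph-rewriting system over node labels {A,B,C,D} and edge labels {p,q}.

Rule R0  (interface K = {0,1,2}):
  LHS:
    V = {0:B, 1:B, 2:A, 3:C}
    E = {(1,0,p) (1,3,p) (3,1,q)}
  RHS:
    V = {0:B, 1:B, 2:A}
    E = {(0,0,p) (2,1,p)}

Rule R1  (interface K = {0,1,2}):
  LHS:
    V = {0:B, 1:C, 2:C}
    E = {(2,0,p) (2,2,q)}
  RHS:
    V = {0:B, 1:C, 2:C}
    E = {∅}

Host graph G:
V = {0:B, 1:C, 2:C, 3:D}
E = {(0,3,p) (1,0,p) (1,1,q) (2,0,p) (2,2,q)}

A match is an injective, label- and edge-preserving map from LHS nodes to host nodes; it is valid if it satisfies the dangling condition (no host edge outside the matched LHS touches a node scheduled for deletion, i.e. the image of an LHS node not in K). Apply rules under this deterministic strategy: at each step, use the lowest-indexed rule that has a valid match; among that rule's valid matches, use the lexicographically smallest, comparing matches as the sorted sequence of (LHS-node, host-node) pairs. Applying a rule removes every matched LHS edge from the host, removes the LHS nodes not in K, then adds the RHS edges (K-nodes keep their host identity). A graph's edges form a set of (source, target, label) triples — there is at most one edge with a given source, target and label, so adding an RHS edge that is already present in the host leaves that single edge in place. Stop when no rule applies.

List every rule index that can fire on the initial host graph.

Answer: [R1]

Derivation:
R0: no valid match — LHS pattern not found
R1: 2 valid matches — {0↦0, 1↦1, 2↦2}, {0↦0, 1↦2, 2↦1}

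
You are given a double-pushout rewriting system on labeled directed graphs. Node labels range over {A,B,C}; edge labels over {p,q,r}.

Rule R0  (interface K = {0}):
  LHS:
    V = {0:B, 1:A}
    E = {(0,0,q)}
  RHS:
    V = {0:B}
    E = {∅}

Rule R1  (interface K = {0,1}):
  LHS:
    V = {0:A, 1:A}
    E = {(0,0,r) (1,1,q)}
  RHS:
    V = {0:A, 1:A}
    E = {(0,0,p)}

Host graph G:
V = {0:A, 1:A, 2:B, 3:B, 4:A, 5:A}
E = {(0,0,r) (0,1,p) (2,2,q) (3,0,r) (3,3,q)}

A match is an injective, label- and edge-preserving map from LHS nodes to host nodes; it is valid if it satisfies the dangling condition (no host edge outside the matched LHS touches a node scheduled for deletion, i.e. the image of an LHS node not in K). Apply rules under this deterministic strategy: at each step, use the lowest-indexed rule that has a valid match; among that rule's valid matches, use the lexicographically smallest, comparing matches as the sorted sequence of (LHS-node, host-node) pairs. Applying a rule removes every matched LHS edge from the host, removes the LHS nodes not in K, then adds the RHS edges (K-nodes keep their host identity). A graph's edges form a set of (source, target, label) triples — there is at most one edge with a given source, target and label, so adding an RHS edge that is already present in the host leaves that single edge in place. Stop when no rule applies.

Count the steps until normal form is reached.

initial: |V|=6 |E|=5  E = 0-r->0 0-p->1 2-q->2 3-r->0 3-q->3
step 1: apply R0 at {0↦2, 1↦4}  → |V|=5 |E|=4  E = 0-r->0 0-p->1 3-r->0 3-q->3
step 2: apply R0 at {0↦3, 1↦5}  → |V|=4 |E|=3  E = 0-r->0 0-p->1 3-r->0
normal form: no rule applies after step 2

Answer: 2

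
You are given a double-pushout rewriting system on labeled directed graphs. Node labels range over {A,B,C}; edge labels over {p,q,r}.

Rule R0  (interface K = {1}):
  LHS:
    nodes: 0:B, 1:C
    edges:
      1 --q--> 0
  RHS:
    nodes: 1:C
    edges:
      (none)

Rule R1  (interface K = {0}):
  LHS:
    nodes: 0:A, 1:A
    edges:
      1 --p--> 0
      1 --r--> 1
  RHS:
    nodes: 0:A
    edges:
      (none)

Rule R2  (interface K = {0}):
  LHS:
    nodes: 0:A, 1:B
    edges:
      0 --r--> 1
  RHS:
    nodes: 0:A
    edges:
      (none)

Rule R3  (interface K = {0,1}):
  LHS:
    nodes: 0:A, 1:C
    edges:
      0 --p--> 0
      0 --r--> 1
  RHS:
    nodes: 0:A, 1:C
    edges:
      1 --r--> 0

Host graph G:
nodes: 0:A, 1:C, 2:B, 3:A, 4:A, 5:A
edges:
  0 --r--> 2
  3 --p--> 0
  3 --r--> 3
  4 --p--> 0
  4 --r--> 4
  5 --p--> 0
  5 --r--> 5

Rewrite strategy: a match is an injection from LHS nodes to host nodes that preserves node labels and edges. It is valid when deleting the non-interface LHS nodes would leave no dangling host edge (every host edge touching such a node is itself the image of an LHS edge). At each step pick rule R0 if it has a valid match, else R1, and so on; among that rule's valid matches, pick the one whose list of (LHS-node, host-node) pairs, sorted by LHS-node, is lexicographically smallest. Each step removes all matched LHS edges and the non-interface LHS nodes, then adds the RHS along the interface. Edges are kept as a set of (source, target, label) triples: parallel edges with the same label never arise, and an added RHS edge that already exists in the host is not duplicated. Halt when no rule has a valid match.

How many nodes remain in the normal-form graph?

Answer: 2

Rewrite trace:
[0] host  ⇒  6 nodes, 7 edges  {0-r->2 3-p->0 3-r->3 4-p->0 4-r->4 5-p->0 5-r->5}
[1] R1 @ {0↦0, 1↦3}  ⇒  5 nodes, 5 edges  {0-r->2 4-p->0 4-r->4 5-p->0 5-r->5}
[2] R1 @ {0↦0, 1↦4}  ⇒  4 nodes, 3 edges  {0-r->2 5-p->0 5-r->5}
[3] R1 @ {0↦0, 1↦5}  ⇒  3 nodes, 1 edges  {0-r->2}
[4] R2 @ {0↦0, 1↦2}  ⇒  2 nodes, 0 edges  {∅}
normal form: no rule applies after step 4
NF nodes: {0:A, 1:C}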